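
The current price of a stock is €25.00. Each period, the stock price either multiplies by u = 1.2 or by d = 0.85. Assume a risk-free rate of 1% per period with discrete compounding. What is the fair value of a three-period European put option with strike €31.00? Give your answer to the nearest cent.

Risk-neutral probability p = (1 + 0.01 − 0.85)/(1.2 − 0.85) = 0.1600/0.3500 = 0.4571
Terminal stock prices: S_uuu = 43.2, S_uud = 30.6, S_udd = 21.67, S_ddd = 15.35
Terminal payoffs (K − S): max(-12.2, 0) = 0, max(0.4, 0) = 0.4, max(9.325, 0) = 9.325, max(15.65, 0) = 15.65
Node uu (S = 36): V_uu = 1/1.01·[0.4571·0.0000 + 0.5429·0.4000] = 0.2150
Node ud (S = 25.5): V_ud = 1/1.01·[0.4571·0.4000 + 0.5429·9.3250] = 5.1931
Node dd (S = 18.06): V_dd = 1/1.01·[0.4571·9.3250 + 0.5429·15.6469] = 12.6306
Node u (S = 30): V_u = 1/1.01·[0.4571·0.2150 + 0.5429·5.1931] = 2.8885
Node d (S = 21.25): V_d = 1/1.01·[0.4571·5.1931 + 0.5429·12.6306] = 9.1392
Node 0 (S = 25): V_0 = 1/1.01·[0.4571·2.8885 + 0.5429·9.1392] = 6.2195

€6.22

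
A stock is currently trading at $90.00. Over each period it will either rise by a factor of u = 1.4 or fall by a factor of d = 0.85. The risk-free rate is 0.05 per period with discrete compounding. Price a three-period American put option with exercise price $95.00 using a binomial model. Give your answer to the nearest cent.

$12.02

Risk-neutral probability p = (1 + 0.05 − 0.85)/(1.4 − 0.85) = 0.2000/0.5500 = 0.3636
Terminal stock prices: S_uuu = 247, S_uud = 149.9, S_udd = 91.03, S_ddd = 55.27
Terminal payoffs (K − S): max(-152, 0) = 0, max(-54.94, 0) = 0, max(3.965, 0) = 3.965, max(39.73, 0) = 39.73
Node uu (S = 176.4): continuation = 1/1.05·[0.3636·0.0000 + 0.6364·0.0000] = 0.0000; exercise value = 0.0000 ≤ continuation, so V_uu = 0.0000
Node ud (S = 107.1): continuation = 1/1.05·[0.3636·0.0000 + 0.6364·3.9650] = 2.4030; exercise value = 0.0000 ≤ continuation, so V_ud = 2.4030
Node dd (S = 65.02): continuation = 1/1.05·[0.3636·3.9650 + 0.6364·39.7288] = 25.4512; exercise value = 29.9750 > continuation, so V_dd = 29.9750 (exercise)
Node u (S = 126): continuation = 1/1.05·[0.3636·0.0000 + 0.6364·2.4030] = 1.4564; exercise value = 0.0000 ≤ continuation, so V_u = 1.4564
Node d (S = 76.5): continuation = 1/1.05·[0.3636·2.4030 + 0.6364·29.9750] = 18.9989; exercise value = 18.5000 ≤ continuation, so V_d = 18.9989
Node 0 (S = 90): continuation = 1/1.05·[0.3636·1.4564 + 0.6364·18.9989] = 12.0189; exercise value = 5.0000 ≤ continuation, so V_0 = 12.0189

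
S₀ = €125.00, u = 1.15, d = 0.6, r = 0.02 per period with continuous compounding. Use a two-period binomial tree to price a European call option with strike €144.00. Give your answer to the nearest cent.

€11.95

Risk-neutral probability p = (e^0.02 − 0.6)/(1.15 − 0.6) = 0.4202/0.5500 = 0.7640
Terminal stock prices: S_uu = 165.3, S_ud = 86.25, S_dd = 45
Terminal payoffs (S − K): max(21.31, 0) = 21.31, max(-57.75, 0) = 0, max(-99, 0) = 0
Node u (S = 143.8): V_u = e^(−0.02)·[0.7640·21.3125 + 0.2360·0.0000] = 15.9604
Node d (S = 75): V_d = e^(−0.02)·[0.7640·0.0000 + 0.2360·0.0000] = 0.0000
Node 0 (S = 125): V_0 = e^(−0.02)·[0.7640·15.9604 + 0.2360·0.0000] = 11.9523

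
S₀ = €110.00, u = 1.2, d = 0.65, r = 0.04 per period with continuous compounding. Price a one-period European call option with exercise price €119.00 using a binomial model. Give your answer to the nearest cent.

€8.88

Risk-neutral probability p = (e^0.04 − 0.65)/(1.2 − 0.65) = 0.3908/0.5500 = 0.7106
Terminal stock prices: S_u = 132, S_d = 71.5
Terminal payoffs (S − K): max(13, 0) = 13, max(-47.5, 0) = 0
Node 0 (S = 110): V_0 = e^(−0.04)·[0.7106·13.0000 + 0.2894·0.0000] = 8.8751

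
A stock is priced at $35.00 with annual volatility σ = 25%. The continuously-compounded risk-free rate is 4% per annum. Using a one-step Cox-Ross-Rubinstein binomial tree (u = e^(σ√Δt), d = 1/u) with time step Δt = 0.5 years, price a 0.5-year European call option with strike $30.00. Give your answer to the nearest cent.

CRR parameters: u = e^(σ√Δt) = e^(0.25·√0.5) = 1.1934, d = 1/u = 0.8380
Per-period rate: rΔt = 0.04·0.5 = 0.02, so R = e^0.02 = 1.0202
Risk-neutral probability p = (e^0.02 − 0.8380)/(1.1934 − 0.8380) = 0.1822/0.3554 = 0.5128
Terminal stock prices: S_u = 41.77, S_d = 29.33
Terminal payoffs (S − K): max(11.77, 0) = 11.77, max(-0.6712, 0) = 0
Node 0 (S = 35): V_0 = e^(−0.02)·[0.5128·11.7678 + 0.4872·0.0000] = 5.9146

$5.91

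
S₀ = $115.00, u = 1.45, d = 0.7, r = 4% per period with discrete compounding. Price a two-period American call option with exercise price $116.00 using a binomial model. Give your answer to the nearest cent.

$24.23

Risk-neutral probability p = (1 + 0.04 − 0.7)/(1.45 − 0.7) = 0.3400/0.7500 = 0.4533
Terminal stock prices: S_uu = 241.8, S_ud = 116.7, S_dd = 56.35
Terminal payoffs (S − K): max(125.8, 0) = 125.8, max(0.725, 0) = 0.725, max(-59.65, 0) = 0
Node u (S = 166.8): continuation = 1/1.04·[0.4533·125.7875 + 0.5467·0.7250] = 55.2115; exercise value = 50.7500 ≤ continuation, so V_u = 55.2115
Node d (S = 80.5): continuation = 1/1.04·[0.4533·0.7250 + 0.5467·0.0000] = 0.3160; exercise value = 0.0000 ≤ continuation, so V_d = 0.3160
Node 0 (S = 115): continuation = 1/1.04·[0.4533·55.2115 + 0.5467·0.3160] = 24.2327; exercise value = 0.0000 ≤ continuation, so V_0 = 24.2327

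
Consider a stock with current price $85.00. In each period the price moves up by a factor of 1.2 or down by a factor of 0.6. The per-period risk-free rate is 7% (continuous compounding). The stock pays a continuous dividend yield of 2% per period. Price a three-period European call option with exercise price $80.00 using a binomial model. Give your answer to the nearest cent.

Per-period risk-free factor R = e^0.07 = 1.0725; dividend-adjusted growth = e^(0.07−0.02) = 1.0513.
Risk-neutral probability p = (1.0513 − 0.6)/(1.2 − 0.6) = 0.4513/0.6000 = 0.7521
Terminal stock prices: S_uuu = 146.9, S_uud = 73.44, S_udd = 36.72, S_ddd = 18.36
Terminal payoffs (S − K): max(66.88, 0) = 66.88, max(-6.56, 0) = 0, max(-43.28, 0) = 0, max(-61.64, 0) = 0
Node uu (S = 122.4): V_uu = e^(−0.07)·[0.7521·66.8800 + 0.2479·0.0000] = 46.9010
Node ud (S = 61.2): V_ud = e^(−0.07)·[0.7521·0.0000 + 0.2479·0.0000] = 0.0000
Node dd (S = 30.6): V_dd = e^(−0.07)·[0.7521·0.0000 + 0.2479·0.0000] = 0.0000
Node u (S = 102): V_u = e^(−0.07)·[0.7521·46.9010 + 0.2479·0.0000] = 32.8903
Node d (S = 51): V_d = e^(−0.07)·[0.7521·0.0000 + 0.2479·0.0000] = 0.0000
Node 0 (S = 85): V_0 = e^(−0.07)·[0.7521·32.8903 + 0.2479·0.0000] = 23.0650

$23.06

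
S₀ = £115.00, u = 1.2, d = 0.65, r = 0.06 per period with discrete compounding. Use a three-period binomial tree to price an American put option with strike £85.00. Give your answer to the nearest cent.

£4.26

Risk-neutral probability p = (1 + 0.06 − 0.65)/(1.2 − 0.65) = 0.4100/0.5500 = 0.7455
Terminal stock prices: S_uuu = 198.7, S_uud = 107.6, S_udd = 58.31, S_ddd = 31.58
Terminal payoffs (K − S): max(-113.7, 0) = 0, max(-22.64, 0) = 0, max(26.69, 0) = 26.69, max(53.42, 0) = 53.42
Node uu (S = 165.6): continuation = 1/1.06·[0.7455·0.0000 + 0.2545·0.0000] = 0.0000; exercise value = 0.0000 ≤ continuation, so V_uu = 0.0000
Node ud (S = 89.7): continuation = 1/1.06·[0.7455·0.0000 + 0.2545·26.6950] = 6.4105; exercise value = 0.0000 ≤ continuation, so V_ud = 6.4105
Node dd (S = 48.59): continuation = 1/1.06·[0.7455·26.6950 + 0.2545·53.4181] = 31.6012; exercise value = 36.4125 > continuation, so V_dd = 36.4125 (exercise)
Node u (S = 138): continuation = 1/1.06·[0.7455·0.0000 + 0.2545·6.4105] = 1.5394; exercise value = 0.0000 ≤ continuation, so V_u = 1.5394
Node d (S = 74.75): continuation = 1/1.06·[0.7455·6.4105 + 0.2545·36.4125] = 13.2522; exercise value = 10.2500 ≤ continuation, so V_d = 13.2522
Node 0 (S = 115): continuation = 1/1.06·[0.7455·1.5394 + 0.2545·13.2522] = 4.2649; exercise value = 0.0000 ≤ continuation, so V_0 = 4.2649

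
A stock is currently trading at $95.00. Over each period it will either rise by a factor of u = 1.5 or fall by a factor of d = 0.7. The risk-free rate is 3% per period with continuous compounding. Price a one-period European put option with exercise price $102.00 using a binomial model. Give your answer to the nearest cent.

$20.22

Risk-neutral probability p = (e^0.03 − 0.7)/(1.5 − 0.7) = 0.3305/0.8000 = 0.4131
Terminal stock prices: S_u = 142.5, S_d = 66.5
Terminal payoffs (K − S): max(-40.5, 0) = 0, max(35.5, 0) = 35.5
Node 0 (S = 95): V_0 = e^(−0.03)·[0.4131·0.0000 + 0.5869·35.5000] = 20.2203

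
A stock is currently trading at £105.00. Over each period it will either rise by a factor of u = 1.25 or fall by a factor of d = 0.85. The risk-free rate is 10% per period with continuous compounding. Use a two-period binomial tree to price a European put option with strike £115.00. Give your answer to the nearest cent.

£5.50

Risk-neutral probability p = (e^0.1 − 0.85)/(1.25 − 0.85) = 0.2552/0.4000 = 0.6379
Terminal stock prices: S_uu = 164.1, S_ud = 111.6, S_dd = 75.86
Terminal payoffs (K − S): max(-49.06, 0) = 0, max(3.438, 0) = 3.438, max(39.14, 0) = 39.14
Node u (S = 131.2): V_u = e^(−0.1)·[0.6379·0.0000 + 0.3621·3.4375] = 1.1262
Node d (S = 89.25): V_d = e^(−0.1)·[0.6379·3.4375 + 0.3621·39.1375] = 14.8063
Node 0 (S = 105): V_0 = e^(−0.1)·[0.6379·1.1262 + 0.3621·14.8063] = 5.5009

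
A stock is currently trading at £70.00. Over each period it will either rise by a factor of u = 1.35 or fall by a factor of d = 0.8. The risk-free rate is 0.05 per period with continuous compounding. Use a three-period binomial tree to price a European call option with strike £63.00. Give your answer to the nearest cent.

Risk-neutral probability p = (e^0.05 − 0.8)/(1.35 − 0.8) = 0.2513/0.5500 = 0.4569
Terminal stock prices: S_uuu = 172.2, S_uud = 102.1, S_udd = 60.48, S_ddd = 35.84
Terminal payoffs (S − K): max(109.2, 0) = 109.2, max(39.06, 0) = 39.06, max(-2.52, 0) = 0, max(-27.16, 0) = 0
Node uu (S = 127.6): V_uu = e^(−0.05)·[0.4569·109.2263 + 0.5431·39.0600] = 67.6475
Node ud (S = 75.6): V_ud = e^(−0.05)·[0.4569·39.0600 + 0.5431·0.0000] = 16.9745
Node dd (S = 44.8): V_dd = e^(−0.05)·[0.4569·0.0000 + 0.5431·0.0000] = 0.0000
Node u (S = 94.5): V_u = e^(−0.05)·[0.4569·67.6475 + 0.5431·16.9745] = 38.1679
Node d (S = 56): V_d = e^(−0.05)·[0.4569·16.9745 + 0.5431·0.0000] = 7.3767
Node 0 (S = 70): V_0 = e^(−0.05)·[0.4569·38.1679 + 0.5431·7.3767] = 20.3980

£20.40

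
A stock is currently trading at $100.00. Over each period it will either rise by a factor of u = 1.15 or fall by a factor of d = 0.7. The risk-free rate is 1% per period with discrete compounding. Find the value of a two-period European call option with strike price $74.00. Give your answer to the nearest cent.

Risk-neutral probability p = (1 + 0.01 − 0.7)/(1.15 − 0.7) = 0.3100/0.4500 = 0.6889
Terminal stock prices: S_uu = 132.2, S_ud = 80.5, S_dd = 49
Terminal payoffs (S − K): max(58.25, 0) = 58.25, max(6.5, 0) = 6.5, max(-25, 0) = 0
Node u (S = 115): V_u = 1/1.01·[0.6889·58.2500 + 0.3111·6.5000] = 41.7327
Node d (S = 70): V_d = 1/1.01·[0.6889·6.5000 + 0.3111·0.0000] = 4.4334
Node 0 (S = 100): V_0 = 1/1.01·[0.6889·41.7327 + 0.3111·4.4334] = 29.8302

$29.83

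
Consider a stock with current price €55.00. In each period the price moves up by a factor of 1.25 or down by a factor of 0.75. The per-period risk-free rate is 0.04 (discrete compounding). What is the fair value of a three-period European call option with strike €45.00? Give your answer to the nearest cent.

€18.16

Risk-neutral probability p = (1 + 0.04 − 0.75)/(1.25 − 0.75) = 0.2900/0.5000 = 0.5800
Terminal stock prices: S_uuu = 107.4, S_uud = 64.45, S_udd = 38.67, S_ddd = 23.2
Terminal payoffs (S − K): max(62.42, 0) = 62.42, max(19.45, 0) = 19.45, max(-6.328, 0) = 0, max(-21.8, 0) = 0
Node uu (S = 85.94): V_uu = 1/1.04·[0.5800·62.4219 + 0.4200·19.4531] = 42.6683
Node ud (S = 51.56): V_ud = 1/1.04·[0.5800·19.4531 + 0.4200·0.0000] = 10.8489
Node dd (S = 30.94): V_dd = 1/1.04·[0.5800·0.0000 + 0.4200·0.0000] = 0.0000
Node u (S = 68.75): V_u = 1/1.04·[0.5800·42.6683 + 0.4200·10.8489] = 28.1770
Node d (S = 41.25): V_d = 1/1.04·[0.5800·10.8489 + 0.4200·0.0000] = 6.0503
Node 0 (S = 55): V_0 = 1/1.04·[0.5800·28.1770 + 0.4200·6.0503] = 18.1575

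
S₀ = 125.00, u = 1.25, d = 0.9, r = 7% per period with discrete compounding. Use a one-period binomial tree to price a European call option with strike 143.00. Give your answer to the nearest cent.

6.01

Risk-neutral probability p = (1 + 0.07 − 0.9)/(1.25 − 0.9) = 0.1700/0.3500 = 0.4857
Terminal stock prices: S_u = 156.2, S_d = 112.5
Terminal payoffs (S − K): max(13.25, 0) = 13.25, max(-30.5, 0) = 0
Node 0 (S = 125): V_0 = 1/1.07·[0.4857·13.2500 + 0.5143·0.0000] = 6.0147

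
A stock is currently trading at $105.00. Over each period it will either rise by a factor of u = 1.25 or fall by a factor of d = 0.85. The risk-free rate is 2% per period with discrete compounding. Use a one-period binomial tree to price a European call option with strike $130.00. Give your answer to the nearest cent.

Risk-neutral probability p = (1 + 0.02 − 0.85)/(1.25 − 0.85) = 0.1700/0.4000 = 0.4250
Terminal stock prices: S_u = 131.2, S_d = 89.25
Terminal payoffs (S − K): max(1.25, 0) = 1.25, max(-40.75, 0) = 0
Node 0 (S = 105): V_0 = 1/1.02·[0.4250·1.2500 + 0.5750·0.0000] = 0.5208

$0.52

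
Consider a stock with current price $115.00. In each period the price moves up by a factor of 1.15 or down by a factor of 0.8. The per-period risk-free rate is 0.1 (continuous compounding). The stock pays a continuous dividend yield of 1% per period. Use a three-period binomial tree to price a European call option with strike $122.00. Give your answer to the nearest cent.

Per-period risk-free factor R = e^0.1 = 1.1052; dividend-adjusted growth = e^(0.1−0.01) = 1.0942.
Risk-neutral probability p = (1.0942 − 0.8)/(1.15 − 0.8) = 0.2942/0.3500 = 0.8405
Terminal stock prices: S_uuu = 174.9, S_uud = 121.7, S_udd = 84.64, S_ddd = 58.88
Terminal payoffs (S − K): max(52.9, 0) = 52.9, max(-0.33, 0) = 0, max(-37.36, 0) = 0, max(-63.12, 0) = 0
Node uu (S = 152.1): V_uu = e^(−0.1)·[0.8405·52.9006 + 0.1595·0.0000] = 40.2317
Node ud (S = 105.8): V_ud = e^(−0.1)·[0.8405·0.0000 + 0.1595·0.0000] = 0.0000
Node dd (S = 73.6): V_dd = e^(−0.1)·[0.8405·0.0000 + 0.1595·0.0000] = 0.0000
Node u (S = 132.2): V_u = e^(−0.1)·[0.8405·40.2317 + 0.1595·0.0000] = 30.5967
Node d (S = 92): V_d = e^(−0.1)·[0.8405·0.0000 + 0.1595·0.0000] = 0.0000
Node 0 (S = 115): V_0 = e^(−0.1)·[0.8405·30.5967 + 0.1595·0.0000] = 23.2693

$23.27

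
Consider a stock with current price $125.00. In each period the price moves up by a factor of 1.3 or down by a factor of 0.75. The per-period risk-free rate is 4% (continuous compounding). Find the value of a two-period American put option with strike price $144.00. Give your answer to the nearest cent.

Risk-neutral probability p = (e^0.04 − 0.75)/(1.3 − 0.75) = 0.2908/0.5500 = 0.5287
Terminal stock prices: S_uu = 211.3, S_ud = 121.9, S_dd = 70.31
Terminal payoffs (K − S): max(-67.25, 0) = 0, max(22.12, 0) = 22.12, max(73.69, 0) = 73.69
Node u (S = 162.5): continuation = e^(−0.04)·[0.5287·0.0000 + 0.4713·22.1250] = 10.0176; exercise value = 0.0000 ≤ continuation, so V_u = 10.0176
Node d (S = 93.75): continuation = e^(−0.04)·[0.5287·22.1250 + 0.4713·73.6875] = 44.6037; exercise value = 50.2500 > continuation, so V_d = 50.2500 (exercise)
Node 0 (S = 125): continuation = e^(−0.04)·[0.5287·10.0176 + 0.4713·50.2500] = 27.8411; exercise value = 19.0000 ≤ continuation, so V_0 = 27.8411

$27.84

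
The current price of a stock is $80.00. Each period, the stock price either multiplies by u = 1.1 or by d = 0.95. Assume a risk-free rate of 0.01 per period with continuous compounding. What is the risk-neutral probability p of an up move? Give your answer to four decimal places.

p = 0.4003

Risk-neutral probability p = (e^0.01 − 0.95)/(1.1 − 0.95) = 0.0601/0.1500 = 0.4003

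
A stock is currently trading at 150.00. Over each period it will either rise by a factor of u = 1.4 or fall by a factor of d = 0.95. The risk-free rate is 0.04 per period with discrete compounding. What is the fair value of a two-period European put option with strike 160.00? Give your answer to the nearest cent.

Risk-neutral probability p = (1 + 0.04 − 0.95)/(1.4 − 0.95) = 0.0900/0.4500 = 0.2000
Terminal stock prices: S_uu = 294, S_ud = 199.5, S_dd = 135.4
Terminal payoffs (K − S): max(-134, 0) = 0, max(-39.5, 0) = 0, max(24.62, 0) = 24.62
Node u (S = 210): V_u = 1/1.04·[0.2000·0.0000 + 0.8000·0.0000] = 0.0000
Node d (S = 142.5): V_d = 1/1.04·[0.2000·0.0000 + 0.8000·24.6250] = 18.9423
Node 0 (S = 150): V_0 = 1/1.04·[0.2000·0.0000 + 0.8000·18.9423] = 14.5710

14.57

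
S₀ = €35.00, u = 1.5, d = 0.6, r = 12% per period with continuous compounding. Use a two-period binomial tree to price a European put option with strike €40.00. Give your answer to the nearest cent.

€6.94

Risk-neutral probability p = (e^0.12 − 0.6)/(1.5 − 0.6) = 0.5275/0.9000 = 0.5861
Terminal stock prices: S_uu = 78.75, S_ud = 31.5, S_dd = 12.6
Terminal payoffs (K − S): max(-38.75, 0) = 0, max(8.5, 0) = 8.5, max(27.4, 0) = 27.4
Node u (S = 52.5): V_u = e^(−0.12)·[0.5861·0.0000 + 0.4139·8.5000] = 3.1203
Node d (S = 21): V_d = e^(−0.12)·[0.5861·8.5000 + 0.4139·27.4000] = 14.4768
Node 0 (S = 35): V_0 = e^(−0.12)·[0.5861·3.1203 + 0.4139·14.4768] = 6.9363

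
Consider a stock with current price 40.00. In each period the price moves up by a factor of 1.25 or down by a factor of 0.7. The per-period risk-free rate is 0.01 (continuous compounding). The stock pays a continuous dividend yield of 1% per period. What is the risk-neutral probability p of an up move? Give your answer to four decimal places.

Per-period risk-free factor R = e^0.01 = 1.0101; dividend-adjusted growth = e^(0.01−0.01) = 1.0000.
Risk-neutral probability p = (1.0000 − 0.7)/(1.25 − 0.7) = 0.3000/0.5500 = 0.5455

p = 0.5455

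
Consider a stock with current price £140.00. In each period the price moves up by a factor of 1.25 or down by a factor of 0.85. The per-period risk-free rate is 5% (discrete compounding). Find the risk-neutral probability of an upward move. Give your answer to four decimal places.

Risk-neutral probability p = (1 + 0.05 − 0.85)/(1.25 − 0.85) = 0.2000/0.4000 = 0.5000

p = 0.5000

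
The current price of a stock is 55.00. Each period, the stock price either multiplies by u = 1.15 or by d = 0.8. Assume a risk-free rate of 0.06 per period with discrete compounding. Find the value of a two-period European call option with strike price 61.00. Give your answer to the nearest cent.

Risk-neutral probability p = (1 + 0.06 − 0.8)/(1.15 − 0.8) = 0.2600/0.3500 = 0.7429
Terminal stock prices: S_uu = 72.74, S_ud = 50.6, S_dd = 35.2
Terminal payoffs (S − K): max(11.74, 0) = 11.74, max(-10.4, 0) = 0, max(-25.8, 0) = 0
Node u (S = 63.25): V_u = 1/1.06·[0.7429·11.7375 + 0.2571·0.0000] = 8.2257
Node d (S = 44): V_d = 1/1.06·[0.7429·0.0000 + 0.2571·0.0000] = 0.0000
Node 0 (S = 55): V_0 = 1/1.06·[0.7429·8.2257 + 0.2571·0.0000] = 5.7647

5.76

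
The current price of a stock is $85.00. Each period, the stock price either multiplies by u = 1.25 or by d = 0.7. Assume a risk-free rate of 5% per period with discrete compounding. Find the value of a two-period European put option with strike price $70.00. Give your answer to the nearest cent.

Risk-neutral probability p = (1 + 0.05 − 0.7)/(1.25 − 0.7) = 0.3500/0.5500 = 0.6364
Terminal stock prices: S_uu = 132.8, S_ud = 74.38, S_dd = 41.65
Terminal payoffs (K − S): max(-62.81, 0) = 0, max(-4.375, 0) = 0, max(28.35, 0) = 28.35
Node u (S = 106.2): V_u = 1/1.05·[0.6364·0.0000 + 0.3636·0.0000] = 0.0000
Node d (S = 59.5): V_d = 1/1.05·[0.6364·0.0000 + 0.3636·28.3500] = 9.8182
Node 0 (S = 85): V_0 = 1/1.05·[0.6364·0.0000 + 0.3636·9.8182] = 3.4002

$3.40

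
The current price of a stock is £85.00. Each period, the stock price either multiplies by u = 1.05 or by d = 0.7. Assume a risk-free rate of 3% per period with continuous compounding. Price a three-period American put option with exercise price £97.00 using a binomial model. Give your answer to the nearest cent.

£12.00

Risk-neutral probability p = (e^0.03 − 0.7)/(1.05 − 0.7) = 0.3305/0.3500 = 0.9442
Terminal stock prices: S_uuu = 98.4, S_uud = 65.6, S_udd = 43.73, S_ddd = 29.15
Terminal payoffs (K − S): max(-1.398, 0) = 0, max(31.4, 0) = 31.4, max(53.27, 0) = 53.27, max(67.84, 0) = 67.84
Node uu (S = 93.71): continuation = e^(−0.03)·[0.9442·0.0000 + 0.0558·31.4013] = 1.7018; exercise value = 3.2875 > continuation, so V_uu = 3.2875 (exercise)
Node ud (S = 62.47): continuation = e^(−0.03)·[0.9442·31.4013 + 0.0558·53.2675] = 31.6582; exercise value = 34.5250 > continuation, so V_ud = 34.5250 (exercise)
Node dd (S = 41.65): continuation = e^(−0.03)·[0.9442·53.2675 + 0.0558·67.8450] = 52.4832; exercise value = 55.3500 > continuation, so V_dd = 55.3500 (exercise)
Node u (S = 89.25): continuation = e^(−0.03)·[0.9442·3.2875 + 0.0558·34.5250] = 4.8832; exercise value = 7.7500 > continuation, so V_u = 7.7500 (exercise)
Node d (S = 59.5): continuation = e^(−0.03)·[0.9442·34.5250 + 0.0558·55.3500] = 34.6332; exercise value = 37.5000 > continuation, so V_d = 37.5000 (exercise)
Node 0 (S = 85): continuation = e^(−0.03)·[0.9442·7.7500 + 0.0558·37.5000] = 9.1332; exercise value = 12.0000 > continuation, so V_0 = 12.0000 (exercise)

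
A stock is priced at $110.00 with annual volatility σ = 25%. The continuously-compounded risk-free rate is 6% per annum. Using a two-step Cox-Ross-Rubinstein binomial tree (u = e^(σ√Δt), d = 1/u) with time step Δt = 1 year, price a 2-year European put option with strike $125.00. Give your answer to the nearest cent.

CRR parameters: u = e^(σ√Δt) = e^(0.25·√1) = 1.2840, d = 1/u = 0.7788
Per-period rate: rΔt = 0.06·1 = 0.06, so R = e^0.06 = 1.0618
Risk-neutral probability p = (e^0.06 − 0.7788)/(1.2840 − 0.7788) = 0.2830/0.5052 = 0.5602
Terminal stock prices: S_uu = 181.4, S_ud = 110, S_dd = 66.72
Terminal payoffs (K − S): max(-56.36, 0) = 0, max(15, 0) = 15, max(58.28, 0) = 58.28
Node u (S = 141.2): V_u = e^(−0.06)·[0.5602·0.0000 + 0.4398·15.0000] = 6.2126
Node d (S = 85.67): V_d = e^(−0.06)·[0.5602·15.0000 + 0.4398·58.2816] = 32.0525
Node 0 (S = 110): V_0 = e^(−0.06)·[0.5602·6.2126 + 0.4398·32.0525] = 16.5529

$16.55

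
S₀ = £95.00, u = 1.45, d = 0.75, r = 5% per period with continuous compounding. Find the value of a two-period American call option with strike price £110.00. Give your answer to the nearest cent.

Risk-neutral probability p = (e^0.05 − 0.75)/(1.45 − 0.75) = 0.3013/0.7000 = 0.4304
Terminal stock prices: S_uu = 199.7, S_ud = 103.3, S_dd = 53.44
Terminal payoffs (S − K): max(89.74, 0) = 89.74, max(-6.688, 0) = 0, max(-56.56, 0) = 0
Node u (S = 137.8): continuation = e^(−0.05)·[0.4304·89.7375 + 0.5696·0.0000] = 36.7383; exercise value = 27.7500 ≤ continuation, so V_u = 36.7383
Node d (S = 71.25): continuation = e^(−0.05)·[0.4304·0.0000 + 0.5696·0.0000] = 0.0000; exercise value = 0.0000 ≤ continuation, so V_d = 0.0000
Node 0 (S = 95): continuation = e^(−0.05)·[0.4304·36.7383 + 0.5696·0.0000] = 15.0405; exercise value = 0.0000 ≤ continuation, so V_0 = 15.0405

£15.04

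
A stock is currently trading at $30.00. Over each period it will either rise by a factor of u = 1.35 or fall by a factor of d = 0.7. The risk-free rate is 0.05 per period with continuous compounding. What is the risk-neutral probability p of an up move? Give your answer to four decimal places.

p = 0.5404

Risk-neutral probability p = (e^0.05 − 0.7)/(1.35 − 0.7) = 0.3513/0.6500 = 0.5404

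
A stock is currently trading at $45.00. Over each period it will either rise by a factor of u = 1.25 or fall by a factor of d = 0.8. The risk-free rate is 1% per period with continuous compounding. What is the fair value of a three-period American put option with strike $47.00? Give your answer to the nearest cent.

Risk-neutral probability p = (e^0.01 − 0.8)/(1.25 − 0.8) = 0.2101/0.4500 = 0.4668
Terminal stock prices: S_uuu = 87.89, S_uud = 56.25, S_udd = 36, S_ddd = 23.04
Terminal payoffs (K − S): max(-40.89, 0) = 0, max(-9.25, 0) = 0, max(11, 0) = 11, max(23.96, 0) = 23.96
Node uu (S = 70.31): continuation = e^(−0.01)·[0.4668·0.0000 + 0.5332·0.0000] = 0.0000; exercise value = 0.0000 ≤ continuation, so V_uu = 0.0000
Node ud (S = 45): continuation = e^(−0.01)·[0.4668·0.0000 + 0.5332·11.0000] = 5.8071; exercise value = 2.0000 ≤ continuation, so V_ud = 5.8071
Node dd (S = 28.8): continuation = e^(−0.01)·[0.4668·11.0000 + 0.5332·23.9600] = 17.7323; exercise value = 18.2000 > continuation, so V_dd = 18.2000 (exercise)
Node u (S = 56.25): continuation = e^(−0.01)·[0.4668·0.0000 + 0.5332·5.8071] = 3.0657; exercise value = 0.0000 ≤ continuation, so V_u = 3.0657
Node d (S = 36): continuation = e^(−0.01)·[0.4668·5.8071 + 0.5332·18.2000] = 12.2917; exercise value = 11.0000 ≤ continuation, so V_d = 12.2917
Node 0 (S = 45): continuation = e^(−0.01)·[0.4668·3.0657 + 0.5332·12.2917] = 7.9057; exercise value = 2.0000 ≤ continuation, so V_0 = 7.9057

$7.91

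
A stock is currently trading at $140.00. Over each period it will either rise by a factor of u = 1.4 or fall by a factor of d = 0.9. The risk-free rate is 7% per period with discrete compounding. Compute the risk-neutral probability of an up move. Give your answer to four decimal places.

p = 0.3400

Risk-neutral probability p = (1 + 0.07 − 0.9)/(1.4 − 0.9) = 0.1700/0.5000 = 0.3400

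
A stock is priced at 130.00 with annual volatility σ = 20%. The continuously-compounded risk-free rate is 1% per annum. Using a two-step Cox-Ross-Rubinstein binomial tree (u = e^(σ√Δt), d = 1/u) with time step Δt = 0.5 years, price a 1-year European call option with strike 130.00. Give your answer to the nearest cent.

CRR parameters: u = e^(σ√Δt) = e^(0.2·√0.5) = 1.1519, d = 1/u = 0.8681
Per-period rate: rΔt = 0.01·0.5 = 0.005, so R = e^0.005 = 1.0050
Risk-neutral probability p = (e^0.005 − 0.8681)/(1.1519 − 0.8681) = 0.1369/0.2838 = 0.4824
Terminal stock prices: S_uu = 172.5, S_ud = 130, S_dd = 97.97
Terminal payoffs (S − K): max(42.5, 0) = 42.5, max(0, 0) = 0, max(-32.03, 0) = 0
Node u (S = 149.7): V_u = e^(−0.005)·[0.4824·42.4965 + 0.5176·0.0000] = 20.3967
Node d (S = 112.9): V_d = e^(−0.005)·[0.4824·0.0000 + 0.5176·0.0000] = 0.0000
Node 0 (S = 130): V_0 = e^(−0.005)·[0.4824·20.3967 + 0.5176·0.0000] = 9.7896

9.79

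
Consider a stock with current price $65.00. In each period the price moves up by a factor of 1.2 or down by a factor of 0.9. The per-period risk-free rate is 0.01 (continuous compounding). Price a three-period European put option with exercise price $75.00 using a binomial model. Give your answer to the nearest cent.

$11.86

Risk-neutral probability p = (e^0.01 − 0.9)/(1.2 − 0.9) = 0.1101/0.3000 = 0.3668
Terminal stock prices: S_uuu = 112.3, S_uud = 84.24, S_udd = 63.18, S_ddd = 47.39
Terminal payoffs (K − S): max(-37.32, 0) = 0, max(-9.24, 0) = 0, max(11.82, 0) = 11.82, max(27.61, 0) = 27.61
Node uu (S = 93.6): V_uu = e^(−0.01)·[0.3668·0.0000 + 0.6332·0.0000] = 0.0000
Node ud (S = 70.2): V_ud = e^(−0.01)·[0.3668·0.0000 + 0.6332·11.8200] = 7.4096
Node dd (S = 52.65): V_dd = e^(−0.01)·[0.3668·11.8200 + 0.6332·27.6150] = 21.6037
Node u (S = 78): V_u = e^(−0.01)·[0.3668·0.0000 + 0.6332·7.4096] = 4.6448
Node d (S = 58.5): V_d = e^(−0.01)·[0.3668·7.4096 + 0.6332·21.6037] = 16.2337
Node 0 (S = 65): V_0 = e^(−0.01)·[0.3668·4.6448 + 0.6332·16.2337] = 11.8633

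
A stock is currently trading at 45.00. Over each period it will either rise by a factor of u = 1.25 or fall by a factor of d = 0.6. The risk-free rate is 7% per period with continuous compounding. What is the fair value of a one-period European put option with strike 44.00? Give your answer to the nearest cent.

4.33

Risk-neutral probability p = (e^0.07 − 0.6)/(1.25 − 0.6) = 0.4725/0.6500 = 0.7269
Terminal stock prices: S_u = 56.25, S_d = 27
Terminal payoffs (K − S): max(-12.25, 0) = 0, max(17, 0) = 17
Node 0 (S = 45): V_0 = e^(−0.07)·[0.7269·0.0000 + 0.2731·17.0000] = 4.3283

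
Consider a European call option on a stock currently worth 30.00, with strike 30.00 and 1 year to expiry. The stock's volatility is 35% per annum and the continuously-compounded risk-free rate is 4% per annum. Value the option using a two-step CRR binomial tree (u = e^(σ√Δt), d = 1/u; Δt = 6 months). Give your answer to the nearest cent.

4.23

CRR parameters: u = e^(σ√Δt) = e^(0.35·√0.5) = 1.2808, d = 1/u = 0.7808
Per-period rate: rΔt = 0.04·0.5 = 0.02, so R = e^0.02 = 1.0202
Risk-neutral probability p = (e^0.02 − 0.7808)/(1.2808 − 0.7808) = 0.2394/0.5000 = 0.4788
Terminal stock prices: S_uu = 49.21, S_ud = 30, S_dd = 18.29
Terminal payoffs (S − K): max(19.21, 0) = 19.21, max(0, 0) = 0, max(-11.71, 0) = 0
Node u (S = 38.42): V_u = e^(−0.02)·[0.4788·19.2137 + 0.5212·0.0000] = 9.0181
Node d (S = 23.42): V_d = e^(−0.02)·[0.4788·0.0000 + 0.5212·0.0000] = 0.0000
Node 0 (S = 30): V_0 = e^(−0.02)·[0.4788·9.0181 + 0.5212·0.0000] = 4.2327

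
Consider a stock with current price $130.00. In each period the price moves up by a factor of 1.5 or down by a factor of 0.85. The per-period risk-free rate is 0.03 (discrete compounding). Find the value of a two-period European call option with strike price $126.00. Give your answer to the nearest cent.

$27.04

Risk-neutral probability p = (1 + 0.03 − 0.85)/(1.5 − 0.85) = 0.1800/0.6500 = 0.2769
Terminal stock prices: S_uu = 292.5, S_ud = 165.8, S_dd = 93.92
Terminal payoffs (S − K): max(166.5, 0) = 166.5, max(39.75, 0) = 39.75, max(-32.08, 0) = 0
Node u (S = 195): V_u = 1/1.03·[0.2769·166.5000 + 0.7231·39.7500] = 72.6699
Node d (S = 110.5): V_d = 1/1.03·[0.2769·39.7500 + 0.7231·0.0000] = 10.6871
Node 0 (S = 130): V_0 = 1/1.03·[0.2769·72.6699 + 0.7231·10.6871] = 27.0403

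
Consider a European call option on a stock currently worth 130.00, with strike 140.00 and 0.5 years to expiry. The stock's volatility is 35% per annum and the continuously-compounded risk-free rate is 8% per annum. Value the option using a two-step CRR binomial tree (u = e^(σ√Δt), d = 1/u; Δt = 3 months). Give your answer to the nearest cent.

11.28

CRR parameters: u = e^(σ√Δt) = e^(0.35·√0.25) = 1.1912, d = 1/u = 0.8395
Per-period rate: rΔt = 0.08·0.25 = 0.02, so R = e^0.02 = 1.0202
Risk-neutral probability p = (e^0.02 − 0.8395)/(1.1912 − 0.8395) = 0.1807/0.3518 = 0.5138
Terminal stock prices: S_uu = 184.5, S_ud = 130, S_dd = 91.61
Terminal payoffs (S − K): max(44.48, 0) = 44.48, max(-10, 0) = 0, max(-48.39, 0) = 0
Node u (S = 154.9): V_u = e^(−0.02)·[0.5138·44.4788 + 0.4862·0.0000] = 22.4001
Node d (S = 109.1): V_d = e^(−0.02)·[0.5138·0.0000 + 0.4862·0.0000] = 0.0000
Node 0 (S = 130): V_0 = e^(−0.02)·[0.5138·22.4001 + 0.4862·0.0000] = 11.2809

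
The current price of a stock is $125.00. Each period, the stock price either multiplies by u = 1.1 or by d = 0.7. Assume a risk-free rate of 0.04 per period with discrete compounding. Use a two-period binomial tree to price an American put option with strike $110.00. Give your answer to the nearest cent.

Risk-neutral probability p = (1 + 0.04 − 0.7)/(1.1 − 0.7) = 0.3400/0.4000 = 0.8500
Terminal stock prices: S_uu = 151.3, S_ud = 96.25, S_dd = 61.25
Terminal payoffs (K − S): max(-41.25, 0) = 0, max(13.75, 0) = 13.75, max(48.75, 0) = 48.75
Node u (S = 137.5): continuation = 1/1.04·[0.8500·0.0000 + 0.1500·13.7500] = 1.9832; exercise value = 0.0000 ≤ continuation, so V_u = 1.9832
Node d (S = 87.5): continuation = 1/1.04·[0.8500·13.7500 + 0.1500·48.7500] = 18.2692; exercise value = 22.5000 > continuation, so V_d = 22.5000 (exercise)
Node 0 (S = 125): continuation = 1/1.04·[0.8500·1.9832 + 0.1500·22.5000] = 4.8661; exercise value = 0.0000 ≤ continuation, so V_0 = 4.8661

$4.87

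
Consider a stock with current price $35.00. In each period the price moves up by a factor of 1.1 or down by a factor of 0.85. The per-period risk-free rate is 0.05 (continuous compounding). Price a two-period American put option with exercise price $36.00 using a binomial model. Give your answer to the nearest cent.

Risk-neutral probability p = (e^0.05 − 0.85)/(1.1 − 0.85) = 0.2013/0.2500 = 0.8051
Terminal stock prices: S_uu = 42.35, S_ud = 32.73, S_dd = 25.29
Terminal payoffs (K − S): max(-6.35, 0) = 0, max(3.275, 0) = 3.275, max(10.71, 0) = 10.71
Node u (S = 38.5): continuation = e^(−0.05)·[0.8051·0.0000 + 0.1949·3.2750] = 0.6072; exercise value = 0.0000 ≤ continuation, so V_u = 0.6072
Node d (S = 29.75): continuation = e^(−0.05)·[0.8051·3.2750 + 0.1949·10.7125] = 4.4943; exercise value = 6.2500 > continuation, so V_d = 6.2500 (exercise)
Node 0 (S = 35): continuation = e^(−0.05)·[0.8051·0.6072 + 0.1949·6.2500] = 1.6238; exercise value = 1.0000 ≤ continuation, so V_0 = 1.6238

$1.62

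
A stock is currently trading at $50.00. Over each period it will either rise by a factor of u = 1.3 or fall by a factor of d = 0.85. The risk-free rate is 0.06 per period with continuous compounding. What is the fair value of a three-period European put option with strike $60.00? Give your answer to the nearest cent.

Risk-neutral probability p = (e^0.06 − 0.85)/(1.3 − 0.85) = 0.2118/0.4500 = 0.4707
Terminal stock prices: S_uuu = 109.9, S_uud = 71.83, S_udd = 46.96, S_ddd = 30.71
Terminal payoffs (K − S): max(-49.85, 0) = 0, max(-11.83, 0) = 0, max(13.04, 0) = 13.04, max(29.29, 0) = 29.29
Node uu (S = 84.5): V_uu = e^(−0.06)·[0.4707·0.0000 + 0.5293·0.0000] = 0.0000
Node ud (S = 55.25): V_ud = e^(−0.06)·[0.4707·0.0000 + 0.5293·13.0375] = 6.4983
Node dd (S = 36.12): V_dd = e^(−0.06)·[0.4707·13.0375 + 0.5293·29.2938] = 20.3809
Node u (S = 65): V_u = e^(−0.06)·[0.4707·0.0000 + 0.5293·6.4983] = 3.2389
Node d (S = 42.5): V_d = e^(−0.06)·[0.4707·6.4983 + 0.5293·20.3809] = 13.0394
Node 0 (S = 50): V_0 = e^(−0.06)·[0.4707·3.2389 + 0.5293·13.0394] = 7.9352

$7.94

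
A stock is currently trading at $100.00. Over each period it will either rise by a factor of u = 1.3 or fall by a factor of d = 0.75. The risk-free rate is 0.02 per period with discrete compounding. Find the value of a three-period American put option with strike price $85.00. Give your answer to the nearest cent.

Risk-neutral probability p = (1 + 0.02 − 0.75)/(1.3 − 0.75) = 0.2700/0.5500 = 0.4909
Terminal stock prices: S_uuu = 219.7, S_uud = 126.8, S_udd = 73.12, S_ddd = 42.19
Terminal payoffs (K − S): max(-134.7, 0) = 0, max(-41.75, 0) = 0, max(11.88, 0) = 11.88, max(42.81, 0) = 42.81
Node uu (S = 169): continuation = 1/1.02·[0.4909·0.0000 + 0.5091·0.0000] = 0.0000; exercise value = 0.0000 ≤ continuation, so V_uu = 0.0000
Node ud (S = 97.5): continuation = 1/1.02·[0.4909·0.0000 + 0.5091·11.8750] = 5.9269; exercise value = 0.0000 ≤ continuation, so V_ud = 5.9269
Node dd (S = 56.25): continuation = 1/1.02·[0.4909·11.8750 + 0.5091·42.8125] = 27.0833; exercise value = 28.7500 > continuation, so V_dd = 28.7500 (exercise)
Node u (S = 130): continuation = 1/1.02·[0.4909·0.0000 + 0.5091·5.9269] = 2.9582; exercise value = 0.0000 ≤ continuation, so V_u = 2.9582
Node d (S = 75): continuation = 1/1.02·[0.4909·5.9269 + 0.5091·28.7500] = 17.2019; exercise value = 10.0000 ≤ continuation, so V_d = 17.2019
Node 0 (S = 100): continuation = 1/1.02·[0.4909·2.9582 + 0.5091·17.2019] = 10.0093; exercise value = 0.0000 ≤ continuation, so V_0 = 10.0093

$10.01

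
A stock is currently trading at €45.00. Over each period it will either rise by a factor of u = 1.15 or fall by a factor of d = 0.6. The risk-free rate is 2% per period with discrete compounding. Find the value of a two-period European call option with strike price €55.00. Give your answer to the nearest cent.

€2.53

Risk-neutral probability p = (1 + 0.02 − 0.6)/(1.15 − 0.6) = 0.4200/0.5500 = 0.7636
Terminal stock prices: S_uu = 59.51, S_ud = 31.05, S_dd = 16.2
Terminal payoffs (S − K): max(4.512, 0) = 4.512, max(-23.95, 0) = 0, max(-38.8, 0) = 0
Node u (S = 51.75): V_u = 1/1.02·[0.7636·4.5125 + 0.2364·0.0000] = 3.3783
Node d (S = 27): V_d = 1/1.02·[0.7636·0.0000 + 0.2364·0.0000] = 0.0000
Node 0 (S = 45): V_0 = 1/1.02·[0.7636·3.3783 + 0.2364·0.0000] = 2.5292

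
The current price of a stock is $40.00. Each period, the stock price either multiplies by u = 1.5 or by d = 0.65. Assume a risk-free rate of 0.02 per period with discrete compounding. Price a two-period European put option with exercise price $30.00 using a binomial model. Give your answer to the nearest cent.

Risk-neutral probability p = (1 + 0.02 − 0.65)/(1.5 − 0.65) = 0.3700/0.8500 = 0.4353
Terminal stock prices: S_uu = 90, S_ud = 39, S_dd = 16.9
Terminal payoffs (K − S): max(-60, 0) = 0, max(-9, 0) = 0, max(13.1, 0) = 13.1
Node u (S = 60): V_u = 1/1.02·[0.4353·0.0000 + 0.5647·0.0000] = 0.0000
Node d (S = 26): V_d = 1/1.02·[0.4353·0.0000 + 0.5647·13.1000] = 7.2526
Node 0 (S = 40): V_0 = 1/1.02·[0.4353·0.0000 + 0.5647·7.2526] = 4.0153

$4.02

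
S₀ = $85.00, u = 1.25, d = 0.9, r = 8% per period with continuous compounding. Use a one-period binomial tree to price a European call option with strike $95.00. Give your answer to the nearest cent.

$5.44

Risk-neutral probability p = (e^0.08 − 0.9)/(1.25 − 0.9) = 0.1833/0.3500 = 0.5237
Terminal stock prices: S_u = 106.2, S_d = 76.5
Terminal payoffs (S − K): max(11.25, 0) = 11.25, max(-18.5, 0) = 0
Node 0 (S = 85): V_0 = e^(−0.08)·[0.5237·11.2500 + 0.4763·0.0000] = 5.4384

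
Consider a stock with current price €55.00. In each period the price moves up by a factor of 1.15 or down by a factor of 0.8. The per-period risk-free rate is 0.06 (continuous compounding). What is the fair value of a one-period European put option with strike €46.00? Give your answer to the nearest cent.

Risk-neutral probability p = (e^0.06 − 0.8)/(1.15 − 0.8) = 0.2618/0.3500 = 0.7481
Terminal stock prices: S_u = 63.25, S_d = 44
Terminal payoffs (K − S): max(-17.25, 0) = 0, max(2, 0) = 2
Node 0 (S = 55): V_0 = e^(−0.06)·[0.7481·0.0000 + 0.2519·2.0000] = 0.4745

€0.47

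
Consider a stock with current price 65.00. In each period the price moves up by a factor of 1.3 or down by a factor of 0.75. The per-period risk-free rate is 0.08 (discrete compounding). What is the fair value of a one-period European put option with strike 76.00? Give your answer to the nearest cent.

Risk-neutral probability p = (1 + 0.08 − 0.75)/(1.3 − 0.75) = 0.3300/0.5500 = 0.6000
Terminal stock prices: S_u = 84.5, S_d = 48.75
Terminal payoffs (K − S): max(-8.5, 0) = 0, max(27.25, 0) = 27.25
Node 0 (S = 65): V_0 = 1/1.08·[0.6000·0.0000 + 0.4000·27.2500] = 10.0926

10.09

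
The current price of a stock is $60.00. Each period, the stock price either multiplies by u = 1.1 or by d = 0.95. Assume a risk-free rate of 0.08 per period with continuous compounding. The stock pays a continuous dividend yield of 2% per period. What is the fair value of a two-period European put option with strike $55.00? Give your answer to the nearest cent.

Per-period risk-free factor R = e^0.08 = 1.0833; dividend-adjusted growth = e^(0.08−0.02) = 1.0618.
Risk-neutral probability p = (1.0618 − 0.95)/(1.1 − 0.95) = 0.1118/0.1500 = 0.7456
Terminal stock prices: S_uu = 72.6, S_ud = 62.7, S_dd = 54.15
Terminal payoffs (K − S): max(-17.6, 0) = 0, max(-7.7, 0) = 0, max(0.85, 0) = 0.85
Node u (S = 66): V_u = e^(−0.08)·[0.7456·0.0000 + 0.2544·0.0000] = 0.0000
Node d (S = 57): V_d = e^(−0.08)·[0.7456·0.0000 + 0.2544·0.8500] = 0.1996
Node 0 (S = 60): V_0 = e^(−0.08)·[0.7456·0.0000 + 0.2544·0.1996] = 0.0469

$0.05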